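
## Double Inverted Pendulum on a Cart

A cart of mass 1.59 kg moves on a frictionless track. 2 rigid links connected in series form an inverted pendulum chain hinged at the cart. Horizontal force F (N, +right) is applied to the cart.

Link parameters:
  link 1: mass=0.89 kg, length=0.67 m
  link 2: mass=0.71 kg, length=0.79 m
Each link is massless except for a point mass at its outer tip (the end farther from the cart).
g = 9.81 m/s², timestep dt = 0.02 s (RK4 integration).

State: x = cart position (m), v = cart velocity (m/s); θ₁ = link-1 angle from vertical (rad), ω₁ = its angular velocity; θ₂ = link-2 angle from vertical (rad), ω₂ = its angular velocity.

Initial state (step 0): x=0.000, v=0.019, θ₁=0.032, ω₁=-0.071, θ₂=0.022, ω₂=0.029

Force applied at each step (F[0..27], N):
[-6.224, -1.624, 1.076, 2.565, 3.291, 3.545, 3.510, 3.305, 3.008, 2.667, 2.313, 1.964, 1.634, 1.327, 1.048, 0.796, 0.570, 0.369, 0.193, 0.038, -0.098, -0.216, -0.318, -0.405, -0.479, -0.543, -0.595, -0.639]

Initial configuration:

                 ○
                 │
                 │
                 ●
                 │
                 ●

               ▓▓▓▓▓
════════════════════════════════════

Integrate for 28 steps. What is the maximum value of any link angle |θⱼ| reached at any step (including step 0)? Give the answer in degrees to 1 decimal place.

Answer: 2.4°

Derivation:
apply F[0]=-6.224 → step 1: x=-0.000, v=-0.065, θ₁=0.032, ω₁=0.066, θ₂=0.023, ω₂=0.025
apply F[1]=-1.624 → step 2: x=-0.002, v=-0.092, θ₁=0.034, ω₁=0.118, θ₂=0.023, ω₂=0.020
apply F[2]=+1.076 → step 3: x=-0.004, v=-0.086, θ₁=0.036, ω₁=0.122, θ₂=0.023, ω₂=0.015
apply F[3]=+2.565 → step 4: x=-0.005, v=-0.061, θ₁=0.038, ω₁=0.099, θ₂=0.024, ω₂=0.009
apply F[4]=+3.291 → step 5: x=-0.006, v=-0.027, θ₁=0.040, ω₁=0.064, θ₂=0.024, ω₂=0.002
apply F[5]=+3.545 → step 6: x=-0.006, v=0.009, θ₁=0.041, ω₁=0.025, θ₂=0.024, ω₂=-0.006
apply F[6]=+3.510 → step 7: x=-0.006, v=0.045, θ₁=0.041, ω₁=-0.013, θ₂=0.023, ω₂=-0.014
apply F[7]=+3.305 → step 8: x=-0.005, v=0.079, θ₁=0.040, ω₁=-0.046, θ₂=0.023, ω₂=-0.021
apply F[8]=+3.008 → step 9: x=-0.003, v=0.109, θ₁=0.039, ω₁=-0.075, θ₂=0.023, ω₂=-0.029
apply F[9]=+2.667 → step 10: x=-0.000, v=0.135, θ₁=0.037, ω₁=-0.099, θ₂=0.022, ω₂=-0.036
apply F[10]=+2.313 → step 11: x=0.003, v=0.157, θ₁=0.035, ω₁=-0.118, θ₂=0.021, ω₂=-0.043
apply F[11]=+1.964 → step 12: x=0.006, v=0.175, θ₁=0.033, ω₁=-0.131, θ₂=0.020, ω₂=-0.049
apply F[12]=+1.634 → step 13: x=0.010, v=0.189, θ₁=0.030, ω₁=-0.141, θ₂=0.019, ω₂=-0.054
apply F[13]=+1.327 → step 14: x=0.013, v=0.200, θ₁=0.027, ω₁=-0.146, θ₂=0.018, ω₂=-0.059
apply F[14]=+1.048 → step 15: x=0.018, v=0.208, θ₁=0.024, ω₁=-0.149, θ₂=0.017, ω₂=-0.062
apply F[15]=+0.796 → step 16: x=0.022, v=0.213, θ₁=0.021, ω₁=-0.149, θ₂=0.016, ω₂=-0.065
apply F[16]=+0.570 → step 17: x=0.026, v=0.217, θ₁=0.018, ω₁=-0.147, θ₂=0.014, ω₂=-0.067
apply F[17]=+0.369 → step 18: x=0.030, v=0.218, θ₁=0.015, ω₁=-0.143, θ₂=0.013, ω₂=-0.069
apply F[18]=+0.193 → step 19: x=0.035, v=0.218, θ₁=0.013, ω₁=-0.138, θ₂=0.012, ω₂=-0.070
apply F[19]=+0.038 → step 20: x=0.039, v=0.216, θ₁=0.010, ω₁=-0.132, θ₂=0.010, ω₂=-0.070
apply F[20]=-0.098 → step 21: x=0.043, v=0.213, θ₁=0.007, ω₁=-0.125, θ₂=0.009, ω₂=-0.070
apply F[21]=-0.216 → step 22: x=0.048, v=0.209, θ₁=0.005, ω₁=-0.118, θ₂=0.007, ω₂=-0.069
apply F[22]=-0.318 → step 23: x=0.052, v=0.204, θ₁=0.003, ω₁=-0.110, θ₂=0.006, ω₂=-0.067
apply F[23]=-0.405 → step 24: x=0.056, v=0.199, θ₁=0.001, ω₁=-0.103, θ₂=0.005, ω₂=-0.066
apply F[24]=-0.479 → step 25: x=0.060, v=0.193, θ₁=-0.001, ω₁=-0.095, θ₂=0.003, ω₂=-0.064
apply F[25]=-0.543 → step 26: x=0.064, v=0.187, θ₁=-0.003, ω₁=-0.087, θ₂=0.002, ω₂=-0.062
apply F[26]=-0.595 → step 27: x=0.067, v=0.180, θ₁=-0.005, ω₁=-0.080, θ₂=0.001, ω₂=-0.059
apply F[27]=-0.639 → step 28: x=0.071, v=0.173, θ₁=-0.006, ω₁=-0.072, θ₂=-0.000, ω₂=-0.056
Max |angle| over trajectory = 0.041 rad = 2.4°.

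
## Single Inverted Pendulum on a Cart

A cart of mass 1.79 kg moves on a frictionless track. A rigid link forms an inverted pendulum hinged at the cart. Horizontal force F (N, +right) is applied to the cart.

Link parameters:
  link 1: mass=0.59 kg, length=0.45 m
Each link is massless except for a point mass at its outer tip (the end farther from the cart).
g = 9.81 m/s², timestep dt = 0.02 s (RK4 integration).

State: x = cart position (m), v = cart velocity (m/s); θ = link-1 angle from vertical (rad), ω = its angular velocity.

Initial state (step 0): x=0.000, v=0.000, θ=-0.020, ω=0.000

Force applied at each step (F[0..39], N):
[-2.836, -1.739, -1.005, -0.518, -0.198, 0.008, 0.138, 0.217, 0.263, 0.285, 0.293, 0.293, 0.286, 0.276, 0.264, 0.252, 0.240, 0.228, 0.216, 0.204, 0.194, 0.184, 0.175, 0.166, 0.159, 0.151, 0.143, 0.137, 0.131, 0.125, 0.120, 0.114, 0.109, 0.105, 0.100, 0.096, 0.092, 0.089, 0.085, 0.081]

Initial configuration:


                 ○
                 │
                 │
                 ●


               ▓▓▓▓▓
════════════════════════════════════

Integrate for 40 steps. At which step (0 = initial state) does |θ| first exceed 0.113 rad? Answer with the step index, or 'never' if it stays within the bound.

Answer: never

Derivation:
apply F[0]=-2.836 → step 1: x=-0.000, v=-0.030, θ=-0.019, ω=0.059
apply F[1]=-1.739 → step 2: x=-0.001, v=-0.049, θ=-0.018, ω=0.091
apply F[2]=-1.005 → step 3: x=-0.002, v=-0.059, θ=-0.016, ω=0.106
apply F[3]=-0.518 → step 4: x=-0.003, v=-0.064, θ=-0.014, ω=0.111
apply F[4]=-0.198 → step 5: x=-0.005, v=-0.065, θ=-0.012, ω=0.108
apply F[5]=+0.008 → step 6: x=-0.006, v=-0.064, θ=-0.009, ω=0.102
apply F[6]=+0.138 → step 7: x=-0.007, v=-0.062, θ=-0.008, ω=0.094
apply F[7]=+0.217 → step 8: x=-0.008, v=-0.059, θ=-0.006, ω=0.084
apply F[8]=+0.263 → step 9: x=-0.010, v=-0.056, θ=-0.004, ω=0.075
apply F[9]=+0.285 → step 10: x=-0.011, v=-0.053, θ=-0.003, ω=0.066
apply F[10]=+0.293 → step 11: x=-0.012, v=-0.049, θ=-0.002, ω=0.057
apply F[11]=+0.293 → step 12: x=-0.013, v=-0.046, θ=-0.000, ω=0.049
apply F[12]=+0.286 → step 13: x=-0.014, v=-0.043, θ=0.000, ω=0.042
apply F[13]=+0.276 → step 14: x=-0.014, v=-0.040, θ=0.001, ω=0.036
apply F[14]=+0.264 → step 15: x=-0.015, v=-0.037, θ=0.002, ω=0.030
apply F[15]=+0.252 → step 16: x=-0.016, v=-0.034, θ=0.002, ω=0.025
apply F[16]=+0.240 → step 17: x=-0.016, v=-0.032, θ=0.003, ω=0.021
apply F[17]=+0.228 → step 18: x=-0.017, v=-0.029, θ=0.003, ω=0.017
apply F[18]=+0.216 → step 19: x=-0.018, v=-0.027, θ=0.004, ω=0.014
apply F[19]=+0.204 → step 20: x=-0.018, v=-0.025, θ=0.004, ω=0.011
apply F[20]=+0.194 → step 21: x=-0.019, v=-0.023, θ=0.004, ω=0.008
apply F[21]=+0.184 → step 22: x=-0.019, v=-0.021, θ=0.004, ω=0.006
apply F[22]=+0.175 → step 23: x=-0.020, v=-0.020, θ=0.004, ω=0.004
apply F[23]=+0.166 → step 24: x=-0.020, v=-0.018, θ=0.004, ω=0.003
apply F[24]=+0.159 → step 25: x=-0.020, v=-0.017, θ=0.004, ω=0.001
apply F[25]=+0.151 → step 26: x=-0.021, v=-0.015, θ=0.004, ω=0.000
apply F[26]=+0.143 → step 27: x=-0.021, v=-0.014, θ=0.004, ω=-0.001
apply F[27]=+0.137 → step 28: x=-0.021, v=-0.013, θ=0.004, ω=-0.002
apply F[28]=+0.131 → step 29: x=-0.021, v=-0.011, θ=0.004, ω=-0.002
apply F[29]=+0.125 → step 30: x=-0.022, v=-0.010, θ=0.004, ω=-0.003
apply F[30]=+0.120 → step 31: x=-0.022, v=-0.009, θ=0.004, ω=-0.004
apply F[31]=+0.114 → step 32: x=-0.022, v=-0.008, θ=0.004, ω=-0.004
apply F[32]=+0.109 → step 33: x=-0.022, v=-0.007, θ=0.004, ω=-0.004
apply F[33]=+0.105 → step 34: x=-0.022, v=-0.006, θ=0.004, ω=-0.005
apply F[34]=+0.100 → step 35: x=-0.022, v=-0.006, θ=0.004, ω=-0.005
apply F[35]=+0.096 → step 36: x=-0.022, v=-0.005, θ=0.004, ω=-0.005
apply F[36]=+0.092 → step 37: x=-0.023, v=-0.004, θ=0.004, ω=-0.005
apply F[37]=+0.089 → step 38: x=-0.023, v=-0.003, θ=0.004, ω=-0.005
apply F[38]=+0.085 → step 39: x=-0.023, v=-0.002, θ=0.003, ω=-0.005
apply F[39]=+0.081 → step 40: x=-0.023, v=-0.002, θ=0.003, ω=-0.005
max |θ| = 0.020 ≤ 0.113 over all 41 states.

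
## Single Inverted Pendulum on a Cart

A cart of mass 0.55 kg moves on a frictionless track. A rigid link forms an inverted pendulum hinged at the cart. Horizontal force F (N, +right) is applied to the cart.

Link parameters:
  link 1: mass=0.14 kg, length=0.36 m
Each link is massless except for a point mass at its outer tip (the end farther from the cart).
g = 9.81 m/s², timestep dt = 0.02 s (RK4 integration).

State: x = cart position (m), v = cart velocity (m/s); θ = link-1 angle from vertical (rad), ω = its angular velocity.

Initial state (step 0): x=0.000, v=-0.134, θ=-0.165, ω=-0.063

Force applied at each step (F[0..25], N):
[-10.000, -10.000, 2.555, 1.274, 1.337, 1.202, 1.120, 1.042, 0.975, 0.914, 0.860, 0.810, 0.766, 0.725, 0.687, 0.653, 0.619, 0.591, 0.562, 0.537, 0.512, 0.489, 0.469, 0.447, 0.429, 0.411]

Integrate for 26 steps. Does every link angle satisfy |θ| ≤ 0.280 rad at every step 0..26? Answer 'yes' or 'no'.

Answer: yes

Derivation:
apply F[0]=-10.000 → step 1: x=-0.006, v=-0.487, θ=-0.157, ω=0.817
apply F[1]=-10.000 → step 2: x=-0.020, v=-0.842, θ=-0.132, ω=1.713
apply F[2]=+2.555 → step 3: x=-0.035, v=-0.744, θ=-0.101, ω=1.380
apply F[3]=+1.274 → step 4: x=-0.050, v=-0.694, θ=-0.076, ω=1.193
apply F[4]=+1.337 → step 5: x=-0.063, v=-0.643, θ=-0.054, ω=1.015
apply F[5]=+1.202 → step 6: x=-0.076, v=-0.597, θ=-0.035, ω=0.864
apply F[6]=+1.120 → step 7: x=-0.087, v=-0.555, θ=-0.019, ω=0.733
apply F[7]=+1.042 → step 8: x=-0.098, v=-0.516, θ=-0.005, ω=0.619
apply F[8]=+0.975 → step 9: x=-0.108, v=-0.481, θ=0.006, ω=0.521
apply F[9]=+0.914 → step 10: x=-0.117, v=-0.448, θ=0.016, ω=0.436
apply F[10]=+0.860 → step 11: x=-0.126, v=-0.418, θ=0.024, ω=0.363
apply F[11]=+0.810 → step 12: x=-0.134, v=-0.390, θ=0.030, ω=0.300
apply F[12]=+0.766 → step 13: x=-0.141, v=-0.364, θ=0.036, ω=0.245
apply F[13]=+0.725 → step 14: x=-0.148, v=-0.339, θ=0.040, ω=0.198
apply F[14]=+0.687 → step 15: x=-0.155, v=-0.316, θ=0.044, ω=0.157
apply F[15]=+0.653 → step 16: x=-0.161, v=-0.295, θ=0.046, ω=0.122
apply F[16]=+0.619 → step 17: x=-0.167, v=-0.275, θ=0.049, ω=0.092
apply F[17]=+0.591 → step 18: x=-0.172, v=-0.256, θ=0.050, ω=0.066
apply F[18]=+0.562 → step 19: x=-0.177, v=-0.238, θ=0.051, ω=0.044
apply F[19]=+0.537 → step 20: x=-0.181, v=-0.221, θ=0.052, ω=0.025
apply F[20]=+0.512 → step 21: x=-0.186, v=-0.205, θ=0.052, ω=0.009
apply F[21]=+0.489 → step 22: x=-0.190, v=-0.190, θ=0.052, ω=-0.004
apply F[22]=+0.469 → step 23: x=-0.193, v=-0.175, θ=0.052, ω=-0.016
apply F[23]=+0.447 → step 24: x=-0.197, v=-0.161, θ=0.052, ω=-0.025
apply F[24]=+0.429 → step 25: x=-0.200, v=-0.148, θ=0.051, ω=-0.033
apply F[25]=+0.411 → step 26: x=-0.203, v=-0.136, θ=0.050, ω=-0.040
Max |angle| over trajectory = 0.165 rad; bound = 0.280 → within bound.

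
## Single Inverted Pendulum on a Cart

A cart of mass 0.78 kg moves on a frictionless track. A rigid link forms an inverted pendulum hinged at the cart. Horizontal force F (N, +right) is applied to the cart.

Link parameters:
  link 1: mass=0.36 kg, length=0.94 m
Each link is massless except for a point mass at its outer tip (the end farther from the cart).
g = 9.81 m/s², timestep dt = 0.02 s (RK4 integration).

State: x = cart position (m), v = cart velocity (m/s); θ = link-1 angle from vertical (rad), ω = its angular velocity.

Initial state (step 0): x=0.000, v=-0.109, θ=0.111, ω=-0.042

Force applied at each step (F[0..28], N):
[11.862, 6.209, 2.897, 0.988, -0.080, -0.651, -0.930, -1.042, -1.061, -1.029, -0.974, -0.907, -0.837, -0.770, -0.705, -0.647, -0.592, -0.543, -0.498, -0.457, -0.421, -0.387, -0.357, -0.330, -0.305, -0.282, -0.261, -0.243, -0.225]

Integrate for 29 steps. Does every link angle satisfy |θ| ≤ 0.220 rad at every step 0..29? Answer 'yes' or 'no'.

Answer: yes

Derivation:
apply F[0]=+11.862 → step 1: x=0.001, v=0.184, θ=0.107, ω=-0.329
apply F[1]=+6.209 → step 2: x=0.006, v=0.333, θ=0.099, ω=-0.465
apply F[2]=+2.897 → step 3: x=0.013, v=0.399, θ=0.090, ω=-0.515
apply F[3]=+0.988 → step 4: x=0.021, v=0.417, θ=0.079, ω=-0.516
apply F[4]=-0.080 → step 5: x=0.030, v=0.408, θ=0.069, ω=-0.492
apply F[5]=-0.651 → step 6: x=0.038, v=0.386, θ=0.060, ω=-0.455
apply F[6]=-0.930 → step 7: x=0.045, v=0.357, θ=0.051, ω=-0.413
apply F[7]=-1.042 → step 8: x=0.052, v=0.326, θ=0.043, ω=-0.370
apply F[8]=-1.061 → step 9: x=0.058, v=0.295, θ=0.036, ω=-0.329
apply F[9]=-1.029 → step 10: x=0.064, v=0.266, θ=0.030, ω=-0.291
apply F[10]=-0.974 → step 11: x=0.069, v=0.239, θ=0.025, ω=-0.256
apply F[11]=-0.907 → step 12: x=0.073, v=0.213, θ=0.020, ω=-0.225
apply F[12]=-0.837 → step 13: x=0.077, v=0.190, θ=0.016, ω=-0.196
apply F[13]=-0.770 → step 14: x=0.081, v=0.169, θ=0.012, ω=-0.171
apply F[14]=-0.705 → step 15: x=0.084, v=0.150, θ=0.009, ω=-0.149
apply F[15]=-0.647 → step 16: x=0.087, v=0.133, θ=0.006, ω=-0.129
apply F[16]=-0.592 → step 17: x=0.089, v=0.117, θ=0.004, ω=-0.111
apply F[17]=-0.543 → step 18: x=0.092, v=0.103, θ=0.001, ω=-0.096
apply F[18]=-0.498 → step 19: x=0.094, v=0.091, θ=-0.000, ω=-0.082
apply F[19]=-0.457 → step 20: x=0.095, v=0.079, θ=-0.002, ω=-0.070
apply F[20]=-0.421 → step 21: x=0.097, v=0.068, θ=-0.003, ω=-0.059
apply F[21]=-0.387 → step 22: x=0.098, v=0.059, θ=-0.004, ω=-0.050
apply F[22]=-0.357 → step 23: x=0.099, v=0.050, θ=-0.005, ω=-0.042
apply F[23]=-0.330 → step 24: x=0.100, v=0.042, θ=-0.006, ω=-0.034
apply F[24]=-0.305 → step 25: x=0.101, v=0.035, θ=-0.007, ω=-0.028
apply F[25]=-0.282 → step 26: x=0.101, v=0.028, θ=-0.007, ω=-0.022
apply F[26]=-0.261 → step 27: x=0.102, v=0.022, θ=-0.007, ω=-0.017
apply F[27]=-0.243 → step 28: x=0.102, v=0.017, θ=-0.008, ω=-0.013
apply F[28]=-0.225 → step 29: x=0.103, v=0.012, θ=-0.008, ω=-0.009
Max |angle| over trajectory = 0.111 rad; bound = 0.220 → within bound.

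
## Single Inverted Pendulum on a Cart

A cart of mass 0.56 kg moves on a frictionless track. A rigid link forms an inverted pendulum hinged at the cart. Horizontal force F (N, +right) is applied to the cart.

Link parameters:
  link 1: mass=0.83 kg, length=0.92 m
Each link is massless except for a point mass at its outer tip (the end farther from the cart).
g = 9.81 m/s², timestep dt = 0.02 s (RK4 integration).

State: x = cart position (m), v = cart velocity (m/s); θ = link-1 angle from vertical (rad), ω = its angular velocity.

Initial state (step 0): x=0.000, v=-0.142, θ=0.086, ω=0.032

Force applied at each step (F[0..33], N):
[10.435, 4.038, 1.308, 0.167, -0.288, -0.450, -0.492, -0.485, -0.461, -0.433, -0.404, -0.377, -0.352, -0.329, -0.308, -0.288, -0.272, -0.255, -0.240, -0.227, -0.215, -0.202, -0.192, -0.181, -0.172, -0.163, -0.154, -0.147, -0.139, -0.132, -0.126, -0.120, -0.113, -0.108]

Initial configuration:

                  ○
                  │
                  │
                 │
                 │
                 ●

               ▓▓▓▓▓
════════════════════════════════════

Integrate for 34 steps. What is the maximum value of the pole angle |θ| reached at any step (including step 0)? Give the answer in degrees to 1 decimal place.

Answer: 4.9°

Derivation:
apply F[0]=+10.435 → step 1: x=0.001, v=0.202, θ=0.083, ω=-0.323
apply F[1]=+4.038 → step 2: x=0.006, v=0.323, θ=0.076, ω=-0.436
apply F[2]=+1.308 → step 3: x=0.013, v=0.349, θ=0.067, ω=-0.450
apply F[3]=+0.167 → step 4: x=0.019, v=0.337, θ=0.058, ω=-0.424
apply F[4]=-0.288 → step 5: x=0.026, v=0.312, θ=0.050, ω=-0.385
apply F[5]=-0.450 → step 6: x=0.032, v=0.283, θ=0.043, ω=-0.343
apply F[6]=-0.492 → step 7: x=0.037, v=0.254, θ=0.036, ω=-0.303
apply F[7]=-0.485 → step 8: x=0.042, v=0.227, θ=0.030, ω=-0.267
apply F[8]=-0.461 → step 9: x=0.046, v=0.202, θ=0.025, ω=-0.235
apply F[9]=-0.433 → step 10: x=0.050, v=0.180, θ=0.021, ω=-0.206
apply F[10]=-0.404 → step 11: x=0.054, v=0.160, θ=0.017, ω=-0.180
apply F[11]=-0.377 → step 12: x=0.057, v=0.142, θ=0.014, ω=-0.157
apply F[12]=-0.352 → step 13: x=0.059, v=0.126, θ=0.011, ω=-0.137
apply F[13]=-0.329 → step 14: x=0.062, v=0.112, θ=0.008, ω=-0.119
apply F[14]=-0.308 → step 15: x=0.064, v=0.099, θ=0.006, ω=-0.103
apply F[15]=-0.288 → step 16: x=0.066, v=0.087, θ=0.004, ω=-0.089
apply F[16]=-0.272 → step 17: x=0.067, v=0.076, θ=0.002, ω=-0.077
apply F[17]=-0.255 → step 18: x=0.069, v=0.067, θ=0.001, ω=-0.066
apply F[18]=-0.240 → step 19: x=0.070, v=0.058, θ=-0.000, ω=-0.057
apply F[19]=-0.227 → step 20: x=0.071, v=0.050, θ=-0.001, ω=-0.048
apply F[20]=-0.215 → step 21: x=0.072, v=0.043, θ=-0.002, ω=-0.041
apply F[21]=-0.202 → step 22: x=0.073, v=0.036, θ=-0.003, ω=-0.034
apply F[22]=-0.192 → step 23: x=0.073, v=0.030, θ=-0.003, ω=-0.029
apply F[23]=-0.181 → step 24: x=0.074, v=0.025, θ=-0.004, ω=-0.023
apply F[24]=-0.172 → step 25: x=0.074, v=0.020, θ=-0.004, ω=-0.019
apply F[25]=-0.163 → step 26: x=0.075, v=0.016, θ=-0.005, ω=-0.015
apply F[26]=-0.154 → step 27: x=0.075, v=0.012, θ=-0.005, ω=-0.012
apply F[27]=-0.147 → step 28: x=0.075, v=0.008, θ=-0.005, ω=-0.009
apply F[28]=-0.139 → step 29: x=0.075, v=0.004, θ=-0.005, ω=-0.006
apply F[29]=-0.132 → step 30: x=0.075, v=0.001, θ=-0.005, ω=-0.004
apply F[30]=-0.126 → step 31: x=0.075, v=-0.002, θ=-0.006, ω=-0.002
apply F[31]=-0.120 → step 32: x=0.075, v=-0.004, θ=-0.006, ω=-0.000
apply F[32]=-0.113 → step 33: x=0.075, v=-0.007, θ=-0.006, ω=0.001
apply F[33]=-0.108 → step 34: x=0.075, v=-0.009, θ=-0.006, ω=0.002
Max |angle| over trajectory = 0.086 rad = 4.9°.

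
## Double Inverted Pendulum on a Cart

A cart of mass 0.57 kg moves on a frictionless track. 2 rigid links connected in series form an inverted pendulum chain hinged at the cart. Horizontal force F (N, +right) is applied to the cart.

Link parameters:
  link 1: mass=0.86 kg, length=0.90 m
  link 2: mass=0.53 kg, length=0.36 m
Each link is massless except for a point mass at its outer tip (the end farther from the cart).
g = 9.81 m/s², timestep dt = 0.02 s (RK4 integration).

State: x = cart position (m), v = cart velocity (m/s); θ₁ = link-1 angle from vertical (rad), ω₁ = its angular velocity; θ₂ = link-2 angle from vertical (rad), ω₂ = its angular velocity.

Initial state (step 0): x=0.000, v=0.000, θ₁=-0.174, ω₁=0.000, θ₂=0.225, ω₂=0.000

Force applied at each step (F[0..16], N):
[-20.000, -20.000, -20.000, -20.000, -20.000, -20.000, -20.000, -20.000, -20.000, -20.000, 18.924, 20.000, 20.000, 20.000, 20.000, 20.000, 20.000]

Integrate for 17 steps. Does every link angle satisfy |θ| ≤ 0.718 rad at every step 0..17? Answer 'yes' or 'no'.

apply F[0]=-20.000 → step 1: x=-0.006, v=-0.590, θ₁=-0.169, ω₁=0.543, θ₂=0.230, ω₂=0.466
apply F[1]=-20.000 → step 2: x=-0.024, v=-1.192, θ₁=-0.152, ω₁=1.107, θ₂=0.243, ω₂=0.906
apply F[2]=-20.000 → step 3: x=-0.054, v=-1.819, θ₁=-0.124, ω₁=1.714, θ₂=0.266, ω₂=1.287
apply F[3]=-20.000 → step 4: x=-0.097, v=-2.477, θ₁=-0.083, ω₁=2.381, θ₂=0.294, ω₂=1.571
apply F[4]=-20.000 → step 5: x=-0.153, v=-3.166, θ₁=-0.028, ω₁=3.116, θ₂=0.327, ω₂=1.708
apply F[5]=-20.000 → step 6: x=-0.223, v=-3.865, θ₁=0.042, ω₁=3.905, θ₂=0.361, ω₂=1.657
apply F[6]=-20.000 → step 7: x=-0.307, v=-4.526, θ₁=0.128, ω₁=4.691, θ₂=0.392, ω₂=1.414
apply F[7]=-20.000 → step 8: x=-0.404, v=-5.072, θ₁=0.229, ω₁=5.381, θ₂=0.417, ω₂=1.058
apply F[8]=-20.000 → step 9: x=-0.509, v=-5.440, θ₁=0.342, ω₁=5.882, θ₂=0.435, ω₂=0.754
apply F[9]=-20.000 → step 10: x=-0.620, v=-5.621, θ₁=0.463, ω₁=6.167, θ₂=0.449, ω₂=0.656
apply F[10]=+18.924 → step 11: x=-0.725, v=-4.871, θ₁=0.580, ω₁=5.550, θ₂=0.462, ω₂=0.673
apply F[11]=+20.000 → step 12: x=-0.815, v=-4.218, θ₁=0.686, ω₁=5.099, θ₂=0.475, ω₂=0.646
apply F[12]=+20.000 → step 13: x=-0.894, v=-3.652, θ₁=0.784, ω₁=4.791, θ₂=0.487, ω₂=0.552
apply F[13]=+20.000 → step 14: x=-0.962, v=-3.141, θ₁=0.878, ω₁=4.593, θ₂=0.497, ω₂=0.393
apply F[14]=+20.000 → step 15: x=-1.020, v=-2.665, θ₁=0.969, ω₁=4.477, θ₂=0.503, ω₂=0.179
apply F[15]=+20.000 → step 16: x=-1.069, v=-2.208, θ₁=1.058, ω₁=4.428, θ₂=0.504, ω₂=-0.080
apply F[16]=+20.000 → step 17: x=-1.108, v=-1.757, θ₁=1.146, ω₁=4.433, θ₂=0.499, ω₂=-0.372
Max |angle| over trajectory = 1.146 rad; bound = 0.718 → exceeded.

Answer: no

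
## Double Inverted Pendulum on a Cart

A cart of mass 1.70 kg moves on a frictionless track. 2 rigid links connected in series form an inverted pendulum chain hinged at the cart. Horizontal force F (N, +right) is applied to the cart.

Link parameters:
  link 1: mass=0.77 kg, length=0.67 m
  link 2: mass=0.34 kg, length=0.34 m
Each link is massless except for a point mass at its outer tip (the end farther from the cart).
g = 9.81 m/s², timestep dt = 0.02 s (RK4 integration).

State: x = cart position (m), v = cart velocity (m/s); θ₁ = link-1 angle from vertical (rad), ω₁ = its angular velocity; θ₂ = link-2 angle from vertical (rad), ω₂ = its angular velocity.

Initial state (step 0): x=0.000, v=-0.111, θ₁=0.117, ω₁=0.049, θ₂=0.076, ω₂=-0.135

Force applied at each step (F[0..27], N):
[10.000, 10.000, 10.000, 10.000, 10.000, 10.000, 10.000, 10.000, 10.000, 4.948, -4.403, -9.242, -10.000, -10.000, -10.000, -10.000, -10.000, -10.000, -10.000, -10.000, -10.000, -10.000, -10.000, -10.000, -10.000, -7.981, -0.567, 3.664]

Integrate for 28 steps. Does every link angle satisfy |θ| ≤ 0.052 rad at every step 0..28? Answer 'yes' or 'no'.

Answer: no

Derivation:
apply F[0]=+10.000 → step 1: x=-0.001, v=-0.009, θ₁=0.117, ω₁=-0.062, θ₂=0.073, ω₂=-0.172
apply F[1]=+10.000 → step 2: x=-0.000, v=0.093, θ₁=0.115, ω₁=-0.173, θ₂=0.069, ω₂=-0.211
apply F[2]=+10.000 → step 3: x=0.003, v=0.196, θ₁=0.110, ω₁=-0.287, θ₂=0.064, ω₂=-0.251
apply F[3]=+10.000 → step 4: x=0.007, v=0.299, θ₁=0.103, ω₁=-0.403, θ₂=0.059, ω₂=-0.290
apply F[4]=+10.000 → step 5: x=0.014, v=0.404, θ₁=0.094, ω₁=-0.524, θ₂=0.053, ω₂=-0.326
apply F[5]=+10.000 → step 6: x=0.024, v=0.510, θ₁=0.082, ω₁=-0.651, θ₂=0.046, ω₂=-0.359
apply F[6]=+10.000 → step 7: x=0.035, v=0.618, θ₁=0.068, ω₁=-0.785, θ₂=0.039, ω₂=-0.386
apply F[7]=+10.000 → step 8: x=0.048, v=0.728, θ₁=0.051, ω₁=-0.929, θ₂=0.031, ω₂=-0.407
apply F[8]=+10.000 → step 9: x=0.064, v=0.841, θ₁=0.030, ω₁=-1.083, θ₂=0.022, ω₂=-0.418
apply F[9]=+4.948 → step 10: x=0.081, v=0.897, θ₁=0.008, ω₁=-1.161, θ₂=0.014, ω₂=-0.419
apply F[10]=-4.403 → step 11: x=0.099, v=0.845, θ₁=-0.014, ω₁=-1.087, θ₂=0.006, ω₂=-0.409
apply F[11]=-9.242 → step 12: x=0.115, v=0.740, θ₁=-0.035, ω₁=-0.940, θ₂=-0.002, ω₂=-0.388
apply F[12]=-10.000 → step 13: x=0.128, v=0.627, θ₁=-0.052, ω₁=-0.790, θ₂=-0.010, ω₂=-0.358
apply F[13]=-10.000 → step 14: x=0.140, v=0.517, θ₁=-0.066, ω₁=-0.649, θ₂=-0.017, ω₂=-0.320
apply F[14]=-10.000 → step 15: x=0.149, v=0.409, θ₁=-0.078, ω₁=-0.516, θ₂=-0.023, ω₂=-0.275
apply F[15]=-10.000 → step 16: x=0.156, v=0.302, θ₁=-0.087, ω₁=-0.389, θ₂=-0.028, ω₂=-0.226
apply F[16]=-10.000 → step 17: x=0.161, v=0.196, θ₁=-0.094, ω₁=-0.266, θ₂=-0.032, ω₂=-0.174
apply F[17]=-10.000 → step 18: x=0.164, v=0.092, θ₁=-0.098, ω₁=-0.147, θ₂=-0.034, ω₂=-0.120
apply F[18]=-10.000 → step 19: x=0.165, v=-0.013, θ₁=-0.099, ω₁=-0.029, θ₂=-0.036, ω₂=-0.065
apply F[19]=-10.000 → step 20: x=0.163, v=-0.117, θ₁=-0.099, ω₁=0.088, θ₂=-0.037, ω₂=-0.010
apply F[20]=-10.000 → step 21: x=0.160, v=-0.222, θ₁=-0.096, ω₁=0.207, θ₂=-0.037, ω₂=0.042
apply F[21]=-10.000 → step 22: x=0.155, v=-0.327, θ₁=-0.091, ω₁=0.328, θ₂=-0.035, ω₂=0.092
apply F[22]=-10.000 → step 23: x=0.147, v=-0.433, θ₁=-0.083, ω₁=0.454, θ₂=-0.033, ω₂=0.137
apply F[23]=-10.000 → step 24: x=0.137, v=-0.541, θ₁=-0.072, ω₁=0.585, θ₂=-0.030, ω₂=0.176
apply F[24]=-10.000 → step 25: x=0.125, v=-0.650, θ₁=-0.059, ω₁=0.723, θ₂=-0.026, ω₂=0.208
apply F[25]=-7.981 → step 26: x=0.111, v=-0.737, θ₁=-0.044, ω₁=0.835, θ₂=-0.022, ω₂=0.230
apply F[26]=-0.567 → step 27: x=0.097, v=-0.740, θ₁=-0.027, ω₁=0.826, θ₂=-0.017, ω₂=0.243
apply F[27]=+3.664 → step 28: x=0.082, v=-0.694, θ₁=-0.011, ω₁=0.752, θ₂=-0.012, ω₂=0.247
Max |angle| over trajectory = 0.117 rad; bound = 0.052 → exceeded.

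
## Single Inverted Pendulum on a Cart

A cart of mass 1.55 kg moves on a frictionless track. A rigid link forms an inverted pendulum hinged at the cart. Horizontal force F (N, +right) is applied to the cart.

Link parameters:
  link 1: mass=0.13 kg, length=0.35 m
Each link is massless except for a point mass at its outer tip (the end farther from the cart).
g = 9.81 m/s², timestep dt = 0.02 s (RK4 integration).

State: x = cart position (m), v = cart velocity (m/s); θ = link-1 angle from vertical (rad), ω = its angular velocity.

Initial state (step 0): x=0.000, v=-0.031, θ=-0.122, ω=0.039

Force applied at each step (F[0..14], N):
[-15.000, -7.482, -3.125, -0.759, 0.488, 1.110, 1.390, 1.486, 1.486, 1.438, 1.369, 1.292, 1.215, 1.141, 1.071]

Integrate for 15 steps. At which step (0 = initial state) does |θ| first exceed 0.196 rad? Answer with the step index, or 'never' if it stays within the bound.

apply F[0]=-15.000 → step 1: x=-0.003, v=-0.222, θ=-0.116, ω=0.515
apply F[1]=-7.482 → step 2: x=-0.008, v=-0.317, θ=-0.104, ω=0.722
apply F[2]=-3.125 → step 3: x=-0.015, v=-0.356, θ=-0.089, ω=0.778
apply F[3]=-0.759 → step 4: x=-0.022, v=-0.364, θ=-0.074, ω=0.756
apply F[4]=+0.488 → step 5: x=-0.029, v=-0.357, θ=-0.059, ω=0.698
apply F[5]=+1.110 → step 6: x=-0.036, v=-0.342, θ=-0.046, ω=0.625
apply F[6]=+1.390 → step 7: x=-0.043, v=-0.323, θ=-0.034, ω=0.550
apply F[7]=+1.486 → step 8: x=-0.049, v=-0.303, θ=-0.024, ω=0.477
apply F[8]=+1.486 → step 9: x=-0.055, v=-0.284, θ=-0.015, ω=0.411
apply F[9]=+1.438 → step 10: x=-0.060, v=-0.265, θ=-0.008, ω=0.351
apply F[10]=+1.369 → step 11: x=-0.065, v=-0.248, θ=-0.001, ω=0.298
apply F[11]=+1.292 → step 12: x=-0.070, v=-0.231, θ=0.004, ω=0.251
apply F[12]=+1.215 → step 13: x=-0.075, v=-0.215, θ=0.009, ω=0.211
apply F[13]=+1.141 → step 14: x=-0.079, v=-0.201, θ=0.013, ω=0.175
apply F[14]=+1.071 → step 15: x=-0.083, v=-0.187, θ=0.016, ω=0.144
max |θ| = 0.122 ≤ 0.196 over all 16 states.

Answer: never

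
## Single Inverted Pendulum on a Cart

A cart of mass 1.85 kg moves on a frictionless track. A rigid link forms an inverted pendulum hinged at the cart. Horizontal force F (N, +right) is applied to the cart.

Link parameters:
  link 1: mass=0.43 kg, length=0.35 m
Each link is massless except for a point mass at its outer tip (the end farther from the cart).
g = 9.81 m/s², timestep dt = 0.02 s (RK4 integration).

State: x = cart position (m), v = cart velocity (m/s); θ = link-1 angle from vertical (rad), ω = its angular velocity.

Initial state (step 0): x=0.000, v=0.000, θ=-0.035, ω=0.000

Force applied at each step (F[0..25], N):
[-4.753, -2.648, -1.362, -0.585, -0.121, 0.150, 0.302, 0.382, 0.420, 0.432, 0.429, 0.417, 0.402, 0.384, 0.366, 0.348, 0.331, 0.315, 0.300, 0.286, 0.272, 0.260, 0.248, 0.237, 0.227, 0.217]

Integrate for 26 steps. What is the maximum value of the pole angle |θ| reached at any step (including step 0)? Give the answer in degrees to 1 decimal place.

apply F[0]=-4.753 → step 1: x=-0.000, v=-0.050, θ=-0.034, ω=0.123
apply F[1]=-2.648 → step 2: x=-0.002, v=-0.077, θ=-0.031, ω=0.182
apply F[2]=-1.362 → step 3: x=-0.003, v=-0.090, θ=-0.027, ω=0.204
apply F[3]=-0.585 → step 4: x=-0.005, v=-0.096, θ=-0.023, ω=0.205
apply F[4]=-0.121 → step 5: x=-0.007, v=-0.096, θ=-0.019, ω=0.195
apply F[5]=+0.150 → step 6: x=-0.009, v=-0.094, θ=-0.015, ω=0.178
apply F[6]=+0.302 → step 7: x=-0.011, v=-0.090, θ=-0.012, ω=0.160
apply F[7]=+0.382 → step 8: x=-0.013, v=-0.085, θ=-0.009, ω=0.141
apply F[8]=+0.420 → step 9: x=-0.014, v=-0.080, θ=-0.006, ω=0.123
apply F[9]=+0.432 → step 10: x=-0.016, v=-0.075, θ=-0.004, ω=0.106
apply F[10]=+0.429 → step 11: x=-0.017, v=-0.071, θ=-0.002, ω=0.091
apply F[11]=+0.417 → step 12: x=-0.019, v=-0.066, θ=-0.000, ω=0.078
apply F[12]=+0.402 → step 13: x=-0.020, v=-0.062, θ=0.001, ω=0.066
apply F[13]=+0.384 → step 14: x=-0.021, v=-0.058, θ=0.003, ω=0.055
apply F[14]=+0.366 → step 15: x=-0.022, v=-0.054, θ=0.004, ω=0.046
apply F[15]=+0.348 → step 16: x=-0.023, v=-0.050, θ=0.004, ω=0.038
apply F[16]=+0.331 → step 17: x=-0.024, v=-0.047, θ=0.005, ω=0.031
apply F[17]=+0.315 → step 18: x=-0.025, v=-0.044, θ=0.006, ω=0.025
apply F[18]=+0.300 → step 19: x=-0.026, v=-0.041, θ=0.006, ω=0.020
apply F[19]=+0.286 → step 20: x=-0.027, v=-0.038, θ=0.006, ω=0.015
apply F[20]=+0.272 → step 21: x=-0.028, v=-0.035, θ=0.007, ω=0.011
apply F[21]=+0.260 → step 22: x=-0.028, v=-0.033, θ=0.007, ω=0.008
apply F[22]=+0.248 → step 23: x=-0.029, v=-0.030, θ=0.007, ω=0.005
apply F[23]=+0.237 → step 24: x=-0.029, v=-0.028, θ=0.007, ω=0.003
apply F[24]=+0.227 → step 25: x=-0.030, v=-0.026, θ=0.007, ω=0.001
apply F[25]=+0.217 → step 26: x=-0.031, v=-0.024, θ=0.007, ω=-0.001
Max |angle| over trajectory = 0.035 rad = 2.0°.

Answer: 2.0°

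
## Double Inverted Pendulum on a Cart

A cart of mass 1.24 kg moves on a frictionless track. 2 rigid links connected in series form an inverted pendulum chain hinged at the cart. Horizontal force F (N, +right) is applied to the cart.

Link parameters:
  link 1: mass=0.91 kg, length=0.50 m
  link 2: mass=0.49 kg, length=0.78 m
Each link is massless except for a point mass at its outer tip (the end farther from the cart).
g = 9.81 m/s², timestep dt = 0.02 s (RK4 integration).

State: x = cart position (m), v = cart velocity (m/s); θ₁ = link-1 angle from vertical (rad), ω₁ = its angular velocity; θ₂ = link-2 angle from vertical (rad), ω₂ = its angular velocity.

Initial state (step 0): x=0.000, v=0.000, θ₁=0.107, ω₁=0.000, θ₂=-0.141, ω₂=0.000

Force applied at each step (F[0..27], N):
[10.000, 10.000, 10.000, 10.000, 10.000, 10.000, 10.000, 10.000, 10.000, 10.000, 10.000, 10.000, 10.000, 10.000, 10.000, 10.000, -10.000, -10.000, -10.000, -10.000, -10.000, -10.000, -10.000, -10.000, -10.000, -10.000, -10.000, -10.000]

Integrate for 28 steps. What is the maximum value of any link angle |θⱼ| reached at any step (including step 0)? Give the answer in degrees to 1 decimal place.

Answer: 106.9°

Derivation:
apply F[0]=+10.000 → step 1: x=0.001, v=0.137, θ₁=0.105, ω₁=-0.179, θ₂=-0.142, ω₂=-0.098
apply F[1]=+10.000 → step 2: x=0.005, v=0.275, θ₁=0.100, ω₁=-0.361, θ₂=-0.145, ω₂=-0.195
apply F[2]=+10.000 → step 3: x=0.012, v=0.415, θ₁=0.091, ω₁=-0.552, θ₂=-0.150, ω₂=-0.290
apply F[3]=+10.000 → step 4: x=0.022, v=0.557, θ₁=0.078, ω₁=-0.755, θ₂=-0.156, ω₂=-0.381
apply F[4]=+10.000 → step 5: x=0.035, v=0.703, θ₁=0.060, ω₁=-0.974, θ₂=-0.165, ω₂=-0.468
apply F[5]=+10.000 → step 6: x=0.050, v=0.854, θ₁=0.039, ω₁=-1.214, θ₂=-0.175, ω₂=-0.547
apply F[6]=+10.000 → step 7: x=0.069, v=1.010, θ₁=0.012, ω₁=-1.479, θ₂=-0.187, ω₂=-0.619
apply F[7]=+10.000 → step 8: x=0.091, v=1.172, θ₁=-0.021, ω₁=-1.773, θ₂=-0.200, ω₂=-0.679
apply F[8]=+10.000 → step 9: x=0.116, v=1.340, θ₁=-0.059, ω₁=-2.098, θ₂=-0.214, ω₂=-0.728
apply F[9]=+10.000 → step 10: x=0.144, v=1.513, θ₁=-0.105, ω₁=-2.457, θ₂=-0.229, ω₂=-0.762
apply F[10]=+10.000 → step 11: x=0.176, v=1.688, θ₁=-0.158, ω₁=-2.845, θ₂=-0.244, ω₂=-0.783
apply F[11]=+10.000 → step 12: x=0.212, v=1.863, θ₁=-0.219, ω₁=-3.257, θ₂=-0.260, ω₂=-0.791
apply F[12]=+10.000 → step 13: x=0.251, v=2.031, θ₁=-0.288, ω₁=-3.680, θ₂=-0.276, ω₂=-0.792
apply F[13]=+10.000 → step 14: x=0.293, v=2.185, θ₁=-0.366, ω₁=-4.097, θ₂=-0.292, ω₂=-0.794
apply F[14]=+10.000 → step 15: x=0.338, v=2.319, θ₁=-0.452, ω₁=-4.490, θ₂=-0.308, ω₂=-0.808
apply F[15]=+10.000 → step 16: x=0.386, v=2.426, θ₁=-0.545, ω₁=-4.846, θ₂=-0.324, ω₂=-0.844
apply F[16]=-10.000 → step 17: x=0.433, v=2.273, θ₁=-0.642, ω₁=-4.812, θ₂=-0.341, ω₂=-0.838
apply F[17]=-10.000 → step 18: x=0.476, v=2.120, θ₁=-0.738, ω₁=-4.828, θ₂=-0.358, ω₂=-0.830
apply F[18]=-10.000 → step 19: x=0.517, v=1.965, θ₁=-0.835, ω₁=-4.887, θ₂=-0.374, ω₂=-0.823
apply F[19]=-10.000 → step 20: x=0.555, v=1.805, θ₁=-0.934, ω₁=-4.985, θ₂=-0.391, ω₂=-0.822
apply F[20]=-10.000 → step 21: x=0.589, v=1.637, θ₁=-1.035, ω₁=-5.117, θ₂=-0.407, ω₂=-0.830
apply F[21]=-10.000 → step 22: x=0.620, v=1.457, θ₁=-1.139, ω₁=-5.282, θ₂=-0.424, ω₂=-0.853
apply F[22]=-10.000 → step 23: x=0.648, v=1.262, θ₁=-1.246, ω₁=-5.481, θ₂=-0.441, ω₂=-0.896
apply F[23]=-10.000 → step 24: x=0.671, v=1.051, θ₁=-1.358, ω₁=-5.716, θ₂=-0.460, ω₂=-0.965
apply F[24]=-10.000 → step 25: x=0.690, v=0.819, θ₁=-1.475, ω₁=-5.991, θ₂=-0.480, ω₂=-1.066
apply F[25]=-10.000 → step 26: x=0.703, v=0.562, θ₁=-1.598, ω₁=-6.314, θ₂=-0.503, ω₂=-1.211
apply F[26]=-10.000 → step 27: x=0.712, v=0.277, θ₁=-1.728, ω₁=-6.696, θ₂=-0.529, ω₂=-1.410
apply F[27]=-10.000 → step 28: x=0.714, v=-0.044, θ₁=-1.867, ω₁=-7.152, θ₂=-0.560, ω₂=-1.680
Max |angle| over trajectory = 1.867 rad = 106.9°.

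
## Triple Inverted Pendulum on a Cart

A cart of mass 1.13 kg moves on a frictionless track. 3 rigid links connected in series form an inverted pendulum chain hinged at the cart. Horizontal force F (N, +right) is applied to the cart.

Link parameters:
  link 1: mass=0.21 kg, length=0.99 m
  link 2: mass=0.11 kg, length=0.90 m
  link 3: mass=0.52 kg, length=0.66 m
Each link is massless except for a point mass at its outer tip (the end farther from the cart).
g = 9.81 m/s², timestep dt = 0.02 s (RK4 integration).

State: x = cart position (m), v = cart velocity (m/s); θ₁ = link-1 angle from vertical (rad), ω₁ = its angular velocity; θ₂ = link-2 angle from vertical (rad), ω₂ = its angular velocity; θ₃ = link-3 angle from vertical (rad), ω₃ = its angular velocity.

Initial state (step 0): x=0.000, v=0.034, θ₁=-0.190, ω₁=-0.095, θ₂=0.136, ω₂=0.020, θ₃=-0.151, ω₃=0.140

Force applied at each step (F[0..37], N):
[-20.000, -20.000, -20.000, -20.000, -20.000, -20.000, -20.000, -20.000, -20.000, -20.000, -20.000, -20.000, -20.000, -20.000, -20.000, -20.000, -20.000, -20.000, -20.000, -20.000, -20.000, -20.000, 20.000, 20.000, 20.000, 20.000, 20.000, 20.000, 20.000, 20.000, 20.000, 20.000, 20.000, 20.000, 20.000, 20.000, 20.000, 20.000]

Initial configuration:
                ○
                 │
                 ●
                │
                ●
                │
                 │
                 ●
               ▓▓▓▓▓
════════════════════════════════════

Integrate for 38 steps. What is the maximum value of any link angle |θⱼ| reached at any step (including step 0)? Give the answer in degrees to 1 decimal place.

apply F[0]=-20.000 → step 1: x=-0.003, v=-0.297, θ₁=-0.190, ω₁=0.057, θ₂=0.141, ω₂=0.459, θ₃=-0.152, ω₃=-0.210
apply F[1]=-20.000 → step 2: x=-0.012, v=-0.629, θ₁=-0.188, ω₁=0.217, θ₂=0.154, ω₂=0.885, θ₃=-0.159, ω₃=-0.551
apply F[2]=-20.000 → step 3: x=-0.028, v=-0.963, θ₁=-0.182, ω₁=0.395, θ₂=0.176, ω₂=1.285, θ₃=-0.174, ω₃=-0.871
apply F[3]=-20.000 → step 4: x=-0.050, v=-1.301, θ₁=-0.172, ω₁=0.597, θ₂=0.205, ω₂=1.640, θ₃=-0.194, ω₃=-1.156
apply F[4]=-20.000 → step 5: x=-0.080, v=-1.642, θ₁=-0.157, ω₁=0.829, θ₂=0.241, ω₂=1.939, θ₃=-0.219, ω₃=-1.392
apply F[5]=-20.000 → step 6: x=-0.116, v=-1.986, θ₁=-0.138, ω₁=1.092, θ₂=0.283, ω₂=2.175, θ₃=-0.249, ω₃=-1.570
apply F[6]=-20.000 → step 7: x=-0.159, v=-2.334, θ₁=-0.114, ω₁=1.383, θ₂=0.328, ω₂=2.345, θ₃=-0.282, ω₃=-1.687
apply F[7]=-20.000 → step 8: x=-0.209, v=-2.684, θ₁=-0.083, ω₁=1.702, θ₂=0.376, ω₂=2.452, θ₃=-0.316, ω₃=-1.742
apply F[8]=-20.000 → step 9: x=-0.267, v=-3.036, θ₁=-0.045, ω₁=2.045, θ₂=0.425, ω₂=2.500, θ₃=-0.351, ω₃=-1.739
apply F[9]=-20.000 → step 10: x=-0.331, v=-3.390, θ₁=-0.001, ω₁=2.410, θ₂=0.475, ω₂=2.490, θ₃=-0.385, ω₃=-1.678
apply F[10]=-20.000 → step 11: x=-0.402, v=-3.744, θ₁=0.051, ω₁=2.797, θ₂=0.525, ω₂=2.424, θ₃=-0.418, ω₃=-1.559
apply F[11]=-20.000 → step 12: x=-0.481, v=-4.096, θ₁=0.111, ω₁=3.202, θ₂=0.572, ω₂=2.301, θ₃=-0.447, ω₃=-1.376
apply F[12]=-20.000 → step 13: x=-0.566, v=-4.445, θ₁=0.179, ω₁=3.625, θ₂=0.616, ω₂=2.121, θ₃=-0.472, ω₃=-1.118
apply F[13]=-20.000 → step 14: x=-0.658, v=-4.787, θ₁=0.256, ω₁=4.059, θ₂=0.657, ω₂=1.886, θ₃=-0.492, ω₃=-0.772
apply F[14]=-20.000 → step 15: x=-0.758, v=-5.118, θ₁=0.342, ω₁=4.500, θ₂=0.691, ω₂=1.600, θ₃=-0.503, ω₃=-0.314
apply F[15]=-20.000 → step 16: x=-0.863, v=-5.430, θ₁=0.436, ω₁=4.936, θ₂=0.720, ω₂=1.271, θ₃=-0.503, ω₃=0.278
apply F[16]=-20.000 → step 17: x=-0.975, v=-5.718, θ₁=0.539, ω₁=5.353, θ₂=0.742, ω₂=0.911, θ₃=-0.490, ω₃=1.031
apply F[17]=-20.000 → step 18: x=-1.092, v=-5.976, θ₁=0.650, ω₁=5.732, θ₂=0.757, ω₂=0.536, θ₃=-0.461, ω₃=1.965
apply F[18]=-20.000 → step 19: x=-1.213, v=-6.196, θ₁=0.768, ω₁=6.052, θ₂=0.764, ω₂=0.154, θ₃=-0.411, ω₃=3.088
apply F[19]=-20.000 → step 20: x=-1.339, v=-6.378, θ₁=0.892, ω₁=6.288, θ₂=0.763, ω₂=-0.240, θ₃=-0.336, ω₃=4.402
apply F[20]=-20.000 → step 21: x=-1.468, v=-6.520, θ₁=1.019, ω₁=6.413, θ₂=0.754, ω₂=-0.674, θ₃=-0.233, ω₃=5.915
apply F[21]=-20.000 → step 22: x=-1.600, v=-6.623, θ₁=1.147, ω₁=6.379, θ₂=0.735, ω₂=-1.192, θ₃=-0.098, ω₃=7.656
apply F[22]=+20.000 → step 23: x=-1.727, v=-6.129, θ₁=1.272, ω₁=6.083, θ₂=0.705, ω₂=-1.877, θ₃=0.067, ω₃=8.890
apply F[23]=+20.000 → step 24: x=-1.845, v=-5.612, θ₁=1.389, ω₁=5.553, θ₂=0.660, ω₂=-2.546, θ₃=0.259, ω₃=10.275
apply F[24]=+20.000 → step 25: x=-1.952, v=-5.086, θ₁=1.491, ω₁=4.661, θ₂=0.606, ω₂=-2.771, θ₃=0.476, ω₃=11.318
apply F[25]=+20.000 → step 26: x=-2.048, v=-4.605, θ₁=1.574, ω₁=3.662, θ₂=0.555, ω₂=-2.122, θ₃=0.704, ω₃=11.292
apply F[26]=+20.000 → step 27: x=-2.136, v=-4.196, θ₁=1.640, ω₁=2.995, θ₂=0.524, ω₂=-1.006, θ₃=0.923, ω₃=10.535
apply F[27]=+20.000 → step 28: x=-2.217, v=-3.832, θ₁=1.697, ω₁=2.683, θ₂=0.515, ω₂=0.081, θ₃=1.125, ω₃=9.718
apply F[28]=+20.000 → step 29: x=-2.290, v=-3.486, θ₁=1.749, ω₁=2.588, θ₂=0.526, ω₂=1.031, θ₃=1.313, ω₃=9.043
apply F[29]=+20.000 → step 30: x=-2.356, v=-3.146, θ₁=1.801, ω₁=2.613, θ₂=0.555, ω₂=1.869, θ₃=1.488, ω₃=8.496
apply F[30]=+20.000 → step 31: x=-2.416, v=-2.806, θ₁=1.854, ω₁=2.706, θ₂=0.601, ω₂=2.633, θ₃=1.653, ω₃=8.026
apply F[31]=+20.000 → step 32: x=-2.468, v=-2.463, θ₁=1.909, ω₁=2.836, θ₂=0.660, ω₂=3.347, θ₃=1.809, ω₃=7.584
apply F[32]=+20.000 → step 33: x=-2.514, v=-2.115, θ₁=1.968, ω₁=2.985, θ₂=0.734, ω₂=4.024, θ₃=1.956, ω₃=7.129
apply F[33]=+20.000 → step 34: x=-2.553, v=-1.760, θ₁=2.029, ω₁=3.139, θ₂=0.821, ω₂=4.672, θ₃=2.094, ω₃=6.623
apply F[34]=+20.000 → step 35: x=-2.584, v=-1.397, θ₁=2.093, ω₁=3.288, θ₂=0.921, ω₂=5.295, θ₃=2.220, ω₃=6.034
apply F[35]=+20.000 → step 36: x=-2.609, v=-1.025, θ₁=2.160, ω₁=3.422, θ₂=1.033, ω₂=5.902, θ₃=2.334, ω₃=5.331
apply F[36]=+20.000 → step 37: x=-2.625, v=-0.643, θ₁=2.230, ω₁=3.534, θ₂=1.157, ω₂=6.507, θ₃=2.433, ω₃=4.484
apply F[37]=+20.000 → step 38: x=-2.634, v=-0.251, θ₁=2.301, ω₁=3.614, θ₂=1.293, ω₂=7.143, θ₃=2.513, ω₃=3.460
Max |angle| over trajectory = 2.513 rad = 144.0°.

Answer: 144.0°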